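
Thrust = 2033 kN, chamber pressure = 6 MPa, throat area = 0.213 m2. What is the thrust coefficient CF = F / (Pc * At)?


CF = 2033000 / (6e6 * 0.213) = 1.59

1.59


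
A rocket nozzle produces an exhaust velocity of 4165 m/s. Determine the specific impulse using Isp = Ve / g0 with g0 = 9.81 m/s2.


Isp = Ve / g0 = 4165 / 9.81 = 424.6 s

424.6 s


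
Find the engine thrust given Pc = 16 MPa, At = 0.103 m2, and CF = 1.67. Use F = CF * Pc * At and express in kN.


F = 1.67 * 16e6 * 0.103 = 2.7522e+06 N = 2752.2 kN

2752.2 kN


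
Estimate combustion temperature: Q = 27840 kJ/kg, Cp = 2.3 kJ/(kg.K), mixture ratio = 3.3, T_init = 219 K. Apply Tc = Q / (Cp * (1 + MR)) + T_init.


Tc = 27840 / (2.3 * (1 + 3.3)) + 219 = 3034 K

3034 K


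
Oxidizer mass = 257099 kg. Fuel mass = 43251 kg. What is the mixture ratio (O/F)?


MR = 257099 / 43251 = 5.94

5.94


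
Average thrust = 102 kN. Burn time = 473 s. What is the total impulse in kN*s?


It = 102 * 473 = 48246 kN*s

48246 kN*s


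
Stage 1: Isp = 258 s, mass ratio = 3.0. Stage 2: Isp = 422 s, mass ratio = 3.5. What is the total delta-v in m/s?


dV1 = 258 * 9.81 * ln(3.0) = 2780.6 m/s
dV2 = 422 * 9.81 * ln(3.5) = 5186.2 m/s
Total dV = 2780.6 + 5186.2 = 7966.8 m/s ~ 7967 m/s

7967 m/s


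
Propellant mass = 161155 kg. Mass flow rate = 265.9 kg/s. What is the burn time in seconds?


tb = 161155 / 265.9 = 606.1 s

606.1 s


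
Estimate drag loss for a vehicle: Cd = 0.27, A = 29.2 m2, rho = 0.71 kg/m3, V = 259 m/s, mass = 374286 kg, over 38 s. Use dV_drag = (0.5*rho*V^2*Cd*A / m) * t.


D = 0.5 * 0.71 * 259^2 * 0.27 * 29.2 = 187747.64 N
a = 187747.64 / 374286 = 0.5016 m/s2
dV = 0.5016 * 38 = 19.1 m/s

19.1 m/s


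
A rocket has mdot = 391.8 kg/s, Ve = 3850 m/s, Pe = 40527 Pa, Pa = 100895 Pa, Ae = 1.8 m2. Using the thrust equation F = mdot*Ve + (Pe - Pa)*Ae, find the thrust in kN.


F = 391.8 * 3850 + (40527 - 100895) * 1.8 = 1.3998e+06 N = 1399.8 kN

1399.8 kN


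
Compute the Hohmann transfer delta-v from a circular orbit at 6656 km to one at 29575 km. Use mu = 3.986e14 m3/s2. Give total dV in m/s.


V1 = sqrt(mu/r1) = 7738.59 m/s
dV1 = V1*(sqrt(2*r2/(r1+r2)) - 1) = 2149.2 m/s
V2 = sqrt(mu/r2) = 3671.19 m/s
dV2 = V2*(1 - sqrt(2*r1/(r1+r2))) = 1445.89 m/s
Total dV = 3595 m/s

3595 m/s


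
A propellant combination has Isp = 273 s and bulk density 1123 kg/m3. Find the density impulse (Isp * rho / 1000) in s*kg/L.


rho*Isp = 273 * 1123 / 1000 = 307 s*kg/L

307 s*kg/L


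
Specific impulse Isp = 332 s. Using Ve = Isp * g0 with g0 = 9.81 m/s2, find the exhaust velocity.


Ve = Isp * g0 = 332 * 9.81 = 3256.9 m/s

3256.9 m/s


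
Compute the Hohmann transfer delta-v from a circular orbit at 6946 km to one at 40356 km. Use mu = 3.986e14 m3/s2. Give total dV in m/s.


V1 = sqrt(mu/r1) = 7575.32 m/s
dV1 = V1*(sqrt(2*r2/(r1+r2)) - 1) = 2320.01 m/s
V2 = sqrt(mu/r2) = 3142.78 m/s
dV2 = V2*(1 - sqrt(2*r1/(r1+r2))) = 1439.62 m/s
Total dV = 3760 m/s

3760 m/s


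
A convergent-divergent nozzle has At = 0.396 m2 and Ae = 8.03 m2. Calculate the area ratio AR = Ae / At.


AR = 8.03 / 0.396 = 20.3

20.3


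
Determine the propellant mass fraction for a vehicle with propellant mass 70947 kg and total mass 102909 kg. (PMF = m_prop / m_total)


PMF = 70947 / 102909 = 0.689

0.689


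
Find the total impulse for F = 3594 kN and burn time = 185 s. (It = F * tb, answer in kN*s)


It = 3594 * 185 = 664890 kN*s

664890 kN*s


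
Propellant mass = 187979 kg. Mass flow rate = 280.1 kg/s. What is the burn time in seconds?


tb = 187979 / 280.1 = 671.1 s

671.1 s


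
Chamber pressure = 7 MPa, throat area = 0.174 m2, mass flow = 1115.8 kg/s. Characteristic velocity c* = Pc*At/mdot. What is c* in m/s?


c* = 7e6 * 0.174 / 1115.8 = 1092 m/s

1092 m/s


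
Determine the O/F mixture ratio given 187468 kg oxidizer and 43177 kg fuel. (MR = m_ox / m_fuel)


MR = 187468 / 43177 = 4.34

4.34


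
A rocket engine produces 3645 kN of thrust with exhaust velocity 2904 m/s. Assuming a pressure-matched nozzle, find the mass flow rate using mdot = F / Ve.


mdot = F / Ve = 3645000 / 2904 = 1255.2 kg/s

1255.2 kg/s


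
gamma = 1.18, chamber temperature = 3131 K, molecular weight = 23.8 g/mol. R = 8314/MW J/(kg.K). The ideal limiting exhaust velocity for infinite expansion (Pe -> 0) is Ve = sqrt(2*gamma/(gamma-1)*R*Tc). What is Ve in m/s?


R = 8314 / 23.8 = 349.33 J/(kg.K)
Ve = sqrt(2 * 1.18 / (1.18 - 1) * 349.33 * 3131) = 3787 m/s

3787 m/s


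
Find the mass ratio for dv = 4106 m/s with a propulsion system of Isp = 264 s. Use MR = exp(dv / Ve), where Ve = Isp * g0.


Ve = 264 * 9.81 = 2589.84 m/s
MR = exp(4106 / 2589.84) = 4.881

4.881


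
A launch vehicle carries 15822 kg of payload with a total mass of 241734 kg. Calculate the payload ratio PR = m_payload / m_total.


PR = 15822 / 241734 = 0.0655

0.0655


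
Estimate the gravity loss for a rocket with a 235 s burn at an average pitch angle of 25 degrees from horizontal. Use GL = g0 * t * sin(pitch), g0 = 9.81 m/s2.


GL = 9.81 * 235 * sin(25 deg) = 974 m/s

974 m/s


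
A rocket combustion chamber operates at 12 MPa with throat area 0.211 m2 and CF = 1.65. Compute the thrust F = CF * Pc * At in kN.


F = 1.65 * 12e6 * 0.211 = 4.1778e+06 N = 4177.8 kN

4177.8 kN


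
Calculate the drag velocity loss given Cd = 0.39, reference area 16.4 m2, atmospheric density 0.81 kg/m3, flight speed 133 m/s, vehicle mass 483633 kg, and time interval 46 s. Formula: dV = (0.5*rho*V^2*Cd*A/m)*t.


D = 0.5 * 0.81 * 133^2 * 0.39 * 16.4 = 45821.23 N
a = 45821.23 / 483633 = 0.0947 m/s2
dV = 0.0947 * 46 = 4.4 m/s

4.4 m/s


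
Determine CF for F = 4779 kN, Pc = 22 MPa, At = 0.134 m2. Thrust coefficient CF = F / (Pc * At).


CF = 4779000 / (22e6 * 0.134) = 1.62

1.62


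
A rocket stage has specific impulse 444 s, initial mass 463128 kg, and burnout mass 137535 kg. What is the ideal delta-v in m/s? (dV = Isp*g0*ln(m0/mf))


Ve = 444 * 9.81 = 4355.64 m/s
dV = 4355.64 * ln(463128/137535) = 5288 m/s

5288 m/s


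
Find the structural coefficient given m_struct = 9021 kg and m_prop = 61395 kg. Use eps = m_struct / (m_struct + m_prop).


eps = 9021 / (9021 + 61395) = 0.1281

0.1281


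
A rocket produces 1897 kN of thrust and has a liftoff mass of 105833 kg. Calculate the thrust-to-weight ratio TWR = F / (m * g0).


TWR = 1897000 / (105833 * 9.81) = 1.83

1.83


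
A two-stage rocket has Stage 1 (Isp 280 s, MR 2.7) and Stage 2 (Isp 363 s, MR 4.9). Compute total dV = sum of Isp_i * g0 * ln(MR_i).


dV1 = 280 * 9.81 * ln(2.7) = 2728.3 m/s
dV2 = 363 * 9.81 * ln(4.9) = 5659.3 m/s
Total dV = 2728.3 + 5659.3 = 8387.6 m/s ~ 8388 m/s

8388 m/s


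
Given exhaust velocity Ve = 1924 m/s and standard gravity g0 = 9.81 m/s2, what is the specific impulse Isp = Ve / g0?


Isp = Ve / g0 = 1924 / 9.81 = 196.1 s

196.1 s


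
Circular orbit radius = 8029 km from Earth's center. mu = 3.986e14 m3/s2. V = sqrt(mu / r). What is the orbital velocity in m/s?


V = sqrt(3.986e14 / 8029000) = 7046 m/s

7046 m/s


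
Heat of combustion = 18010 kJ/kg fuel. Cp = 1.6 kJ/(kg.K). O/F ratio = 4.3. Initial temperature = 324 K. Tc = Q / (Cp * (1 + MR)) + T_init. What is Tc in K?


Tc = 18010 / (1.6 * (1 + 4.3)) + 324 = 2448 K

2448 K


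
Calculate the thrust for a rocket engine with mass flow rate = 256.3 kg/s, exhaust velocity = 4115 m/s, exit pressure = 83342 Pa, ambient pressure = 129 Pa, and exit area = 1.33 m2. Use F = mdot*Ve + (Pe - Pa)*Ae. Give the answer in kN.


F = 256.3 * 4115 + (83342 - 129) * 1.33 = 1.1653e+06 N = 1165.3 kN

1165.3 kN


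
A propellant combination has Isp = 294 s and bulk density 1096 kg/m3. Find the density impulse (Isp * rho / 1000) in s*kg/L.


rho*Isp = 294 * 1096 / 1000 = 322 s*kg/L

322 s*kg/L


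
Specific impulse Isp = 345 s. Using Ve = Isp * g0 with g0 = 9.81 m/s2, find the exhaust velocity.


Ve = Isp * g0 = 345 * 9.81 = 3384.5 m/s

3384.5 m/s


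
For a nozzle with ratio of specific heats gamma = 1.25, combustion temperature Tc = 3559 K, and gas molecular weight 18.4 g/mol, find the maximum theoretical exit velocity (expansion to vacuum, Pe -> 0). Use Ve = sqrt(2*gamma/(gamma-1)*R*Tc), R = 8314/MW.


R = 8314 / 18.4 = 451.85 J/(kg.K)
Ve = sqrt(2 * 1.25 / (1.25 - 1) * 451.85 * 3559) = 4010 m/s

4010 m/s


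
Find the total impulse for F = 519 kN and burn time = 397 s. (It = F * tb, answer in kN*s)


It = 519 * 397 = 206043 kN*s

206043 kN*s


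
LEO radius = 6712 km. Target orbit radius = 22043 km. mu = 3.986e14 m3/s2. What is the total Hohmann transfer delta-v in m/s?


V1 = sqrt(mu/r1) = 7706.24 m/s
dV1 = V1*(sqrt(2*r2/(r1+r2)) - 1) = 1835.69 m/s
V2 = sqrt(mu/r2) = 4252.39 m/s
dV2 = V2*(1 - sqrt(2*r1/(r1+r2))) = 1346.91 m/s
Total dV = 3183 m/s

3183 m/s


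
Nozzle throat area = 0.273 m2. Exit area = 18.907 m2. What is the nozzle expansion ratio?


AR = 18.907 / 0.273 = 69.3

69.3


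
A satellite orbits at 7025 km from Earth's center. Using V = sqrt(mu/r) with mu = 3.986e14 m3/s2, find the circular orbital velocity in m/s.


V = sqrt(3.986e14 / 7025000) = 7533 m/s

7533 m/s


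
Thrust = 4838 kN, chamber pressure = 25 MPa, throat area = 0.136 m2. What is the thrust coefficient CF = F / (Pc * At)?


CF = 4838000 / (25e6 * 0.136) = 1.42

1.42


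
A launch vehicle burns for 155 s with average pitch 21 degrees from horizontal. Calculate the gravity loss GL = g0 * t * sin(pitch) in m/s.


GL = 9.81 * 155 * sin(21 deg) = 545 m/s

545 m/s


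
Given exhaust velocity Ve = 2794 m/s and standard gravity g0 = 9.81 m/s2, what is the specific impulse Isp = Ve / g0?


Isp = Ve / g0 = 2794 / 9.81 = 284.8 s

284.8 s


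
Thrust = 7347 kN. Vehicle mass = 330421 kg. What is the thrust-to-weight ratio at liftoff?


TWR = 7347000 / (330421 * 9.81) = 2.27

2.27


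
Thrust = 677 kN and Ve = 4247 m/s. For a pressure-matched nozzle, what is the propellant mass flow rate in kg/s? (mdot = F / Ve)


mdot = F / Ve = 677000 / 4247 = 159.4 kg/s

159.4 kg/s


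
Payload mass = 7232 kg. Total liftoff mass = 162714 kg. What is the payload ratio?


PR = 7232 / 162714 = 0.0444

0.0444


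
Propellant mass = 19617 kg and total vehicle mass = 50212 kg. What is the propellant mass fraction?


PMF = 19617 / 50212 = 0.391

0.391


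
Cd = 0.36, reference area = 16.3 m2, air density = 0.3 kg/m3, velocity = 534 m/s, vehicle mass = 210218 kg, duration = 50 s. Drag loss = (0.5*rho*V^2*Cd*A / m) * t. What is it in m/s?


D = 0.5 * 0.3 * 534^2 * 0.36 * 16.3 = 250994.31 N
a = 250994.31 / 210218 = 1.194 m/s2
dV = 1.194 * 50 = 59.7 m/s

59.7 m/s


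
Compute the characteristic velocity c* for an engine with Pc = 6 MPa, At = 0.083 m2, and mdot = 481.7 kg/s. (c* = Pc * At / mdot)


c* = 6e6 * 0.083 / 481.7 = 1034 m/s

1034 m/s


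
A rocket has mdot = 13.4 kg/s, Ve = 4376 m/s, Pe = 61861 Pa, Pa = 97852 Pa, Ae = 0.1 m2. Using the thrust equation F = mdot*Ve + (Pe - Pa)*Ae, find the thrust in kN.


F = 13.4 * 4376 + (61861 - 97852) * 0.1 = 55039.0 N = 55.0 kN

55.0 kN


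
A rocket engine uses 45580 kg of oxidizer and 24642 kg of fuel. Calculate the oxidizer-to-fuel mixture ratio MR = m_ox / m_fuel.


MR = 45580 / 24642 = 1.85

1.85


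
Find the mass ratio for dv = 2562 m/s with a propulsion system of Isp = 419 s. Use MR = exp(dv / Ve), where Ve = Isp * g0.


Ve = 419 * 9.81 = 4110.39 m/s
MR = exp(2562 / 4110.39) = 1.865

1.865


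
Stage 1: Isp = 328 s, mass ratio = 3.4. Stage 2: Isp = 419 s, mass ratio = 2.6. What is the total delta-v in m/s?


dV1 = 328 * 9.81 * ln(3.4) = 3937.7 m/s
dV2 = 419 * 9.81 * ln(2.6) = 3927.5 m/s
Total dV = 3937.7 + 3927.5 = 7865.2 m/s ~ 7865 m/s

7865 m/s


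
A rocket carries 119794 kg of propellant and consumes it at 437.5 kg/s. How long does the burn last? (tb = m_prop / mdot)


tb = 119794 / 437.5 = 273.8 s

273.8 s


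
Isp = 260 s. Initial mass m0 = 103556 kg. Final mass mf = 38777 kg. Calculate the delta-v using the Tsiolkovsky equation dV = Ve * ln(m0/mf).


Ve = 260 * 9.81 = 2550.6 m/s
dV = 2550.6 * ln(103556/38777) = 2505 m/s

2505 m/s


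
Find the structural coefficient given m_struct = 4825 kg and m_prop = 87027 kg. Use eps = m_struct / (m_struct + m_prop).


eps = 4825 / (4825 + 87027) = 0.0525

0.0525


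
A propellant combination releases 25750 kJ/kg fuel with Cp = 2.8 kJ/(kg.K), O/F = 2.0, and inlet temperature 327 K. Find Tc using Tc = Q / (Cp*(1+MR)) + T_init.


Tc = 25750 / (2.8 * (1 + 2.0)) + 327 = 3392 K

3392 K


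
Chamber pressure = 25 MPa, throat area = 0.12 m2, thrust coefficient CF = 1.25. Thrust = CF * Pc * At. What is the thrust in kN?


F = 1.25 * 25e6 * 0.12 = 3.7500e+06 N = 3750.0 kN

3750.0 kN


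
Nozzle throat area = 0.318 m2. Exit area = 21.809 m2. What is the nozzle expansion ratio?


AR = 21.809 / 0.318 = 68.6

68.6


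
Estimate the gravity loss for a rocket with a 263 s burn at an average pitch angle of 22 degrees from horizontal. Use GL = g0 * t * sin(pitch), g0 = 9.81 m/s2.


GL = 9.81 * 263 * sin(22 deg) = 966 m/s

966 m/s


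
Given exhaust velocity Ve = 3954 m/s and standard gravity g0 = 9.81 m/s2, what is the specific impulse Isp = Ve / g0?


Isp = Ve / g0 = 3954 / 9.81 = 403.1 s

403.1 s


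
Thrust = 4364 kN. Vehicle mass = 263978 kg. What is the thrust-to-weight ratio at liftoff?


TWR = 4364000 / (263978 * 9.81) = 1.69

1.69


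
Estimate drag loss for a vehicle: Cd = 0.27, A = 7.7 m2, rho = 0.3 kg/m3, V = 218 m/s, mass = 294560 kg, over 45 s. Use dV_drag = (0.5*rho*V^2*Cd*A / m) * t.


D = 0.5 * 0.3 * 218^2 * 0.27 * 7.7 = 14820.36 N
a = 14820.36 / 294560 = 0.0503 m/s2
dV = 0.0503 * 45 = 2.3 m/s

2.3 m/s


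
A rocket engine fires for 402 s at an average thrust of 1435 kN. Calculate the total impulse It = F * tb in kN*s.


It = 1435 * 402 = 576870 kN*s

576870 kN*s


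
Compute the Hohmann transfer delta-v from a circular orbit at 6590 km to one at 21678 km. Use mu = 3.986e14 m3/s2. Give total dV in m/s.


V1 = sqrt(mu/r1) = 7777.25 m/s
dV1 = V1*(sqrt(2*r2/(r1+r2)) - 1) = 1854.45 m/s
V2 = sqrt(mu/r2) = 4288.04 m/s
dV2 = V2*(1 - sqrt(2*r1/(r1+r2))) = 1360.05 m/s
Total dV = 3215 m/s

3215 m/s


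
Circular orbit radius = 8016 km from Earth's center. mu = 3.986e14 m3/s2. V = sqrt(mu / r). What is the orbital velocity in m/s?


V = sqrt(3.986e14 / 8016000) = 7052 m/s

7052 m/s


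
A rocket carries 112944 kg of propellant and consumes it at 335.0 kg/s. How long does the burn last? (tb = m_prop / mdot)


tb = 112944 / 335.0 = 337.1 s

337.1 s


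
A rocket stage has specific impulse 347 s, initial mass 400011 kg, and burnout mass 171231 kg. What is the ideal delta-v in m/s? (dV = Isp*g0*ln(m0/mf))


Ve = 347 * 9.81 = 3404.07 m/s
dV = 3404.07 * ln(400011/171231) = 2888 m/s

2888 m/s


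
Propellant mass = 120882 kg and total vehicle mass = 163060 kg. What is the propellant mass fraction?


PMF = 120882 / 163060 = 0.741

0.741


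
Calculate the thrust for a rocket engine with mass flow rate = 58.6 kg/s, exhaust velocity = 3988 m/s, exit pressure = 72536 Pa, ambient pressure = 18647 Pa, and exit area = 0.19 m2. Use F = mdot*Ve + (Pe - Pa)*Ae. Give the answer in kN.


F = 58.6 * 3988 + (72536 - 18647) * 0.19 = 243936.0 N = 243.9 kN

243.9 kN


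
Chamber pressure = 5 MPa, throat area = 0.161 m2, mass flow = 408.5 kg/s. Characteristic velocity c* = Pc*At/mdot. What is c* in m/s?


c* = 5e6 * 0.161 / 408.5 = 1971 m/s

1971 m/s


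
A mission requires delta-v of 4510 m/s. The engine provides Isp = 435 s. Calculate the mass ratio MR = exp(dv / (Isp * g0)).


Ve = 435 * 9.81 = 4267.35 m/s
MR = exp(4510 / 4267.35) = 2.877

2.877


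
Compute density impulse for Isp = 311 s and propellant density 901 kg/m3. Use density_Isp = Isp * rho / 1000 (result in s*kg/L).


rho*Isp = 311 * 901 / 1000 = 280 s*kg/L

280 s*kg/L


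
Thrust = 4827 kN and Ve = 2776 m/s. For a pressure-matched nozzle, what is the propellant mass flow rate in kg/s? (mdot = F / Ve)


mdot = F / Ve = 4827000 / 2776 = 1738.8 kg/s

1738.8 kg/s


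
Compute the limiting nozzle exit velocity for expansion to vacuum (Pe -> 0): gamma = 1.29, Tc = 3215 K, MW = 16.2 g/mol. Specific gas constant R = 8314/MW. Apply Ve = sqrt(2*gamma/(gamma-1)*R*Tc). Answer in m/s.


R = 8314 / 16.2 = 513.21 J/(kg.K)
Ve = sqrt(2 * 1.29 / (1.29 - 1) * 513.21 * 3215) = 3831 m/s

3831 m/s


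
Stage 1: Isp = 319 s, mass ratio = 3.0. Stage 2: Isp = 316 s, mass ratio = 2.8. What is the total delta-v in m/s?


dV1 = 319 * 9.81 * ln(3.0) = 3438.0 m/s
dV2 = 316 * 9.81 * ln(2.8) = 3191.8 m/s
Total dV = 3438.0 + 3191.8 = 6629.8 m/s ~ 6630 m/s

6630 m/s


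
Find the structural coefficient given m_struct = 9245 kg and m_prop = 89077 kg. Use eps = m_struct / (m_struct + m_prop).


eps = 9245 / (9245 + 89077) = 0.094

0.094


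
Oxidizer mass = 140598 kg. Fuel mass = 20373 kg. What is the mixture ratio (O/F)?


MR = 140598 / 20373 = 6.9

6.9


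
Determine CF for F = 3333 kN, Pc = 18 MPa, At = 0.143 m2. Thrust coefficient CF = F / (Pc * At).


CF = 3333000 / (18e6 * 0.143) = 1.29

1.29


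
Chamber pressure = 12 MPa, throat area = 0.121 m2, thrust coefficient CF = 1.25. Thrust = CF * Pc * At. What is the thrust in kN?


F = 1.25 * 12e6 * 0.121 = 1.8150e+06 N = 1815.0 kN

1815.0 kN


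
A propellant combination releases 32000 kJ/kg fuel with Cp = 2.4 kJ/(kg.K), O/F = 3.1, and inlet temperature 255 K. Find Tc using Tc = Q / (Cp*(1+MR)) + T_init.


Tc = 32000 / (2.4 * (1 + 3.1)) + 255 = 3507 K

3507 K


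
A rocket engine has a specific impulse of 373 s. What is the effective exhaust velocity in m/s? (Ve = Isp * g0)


Ve = Isp * g0 = 373 * 9.81 = 3659.1 m/s

3659.1 m/s


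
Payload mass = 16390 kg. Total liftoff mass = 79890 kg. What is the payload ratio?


PR = 16390 / 79890 = 0.2052

0.2052


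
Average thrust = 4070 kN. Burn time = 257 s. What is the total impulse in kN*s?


It = 4070 * 257 = 1045990 kN*s

1045990 kN*s


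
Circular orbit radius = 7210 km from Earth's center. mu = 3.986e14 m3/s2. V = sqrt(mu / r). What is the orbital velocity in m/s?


V = sqrt(3.986e14 / 7210000) = 7435 m/s

7435 m/s


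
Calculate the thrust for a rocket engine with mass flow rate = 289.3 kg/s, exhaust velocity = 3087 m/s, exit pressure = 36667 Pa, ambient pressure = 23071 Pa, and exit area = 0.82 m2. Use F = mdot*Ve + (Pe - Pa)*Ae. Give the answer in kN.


F = 289.3 * 3087 + (36667 - 23071) * 0.82 = 904218.0 N = 904.2 kN

904.2 kN


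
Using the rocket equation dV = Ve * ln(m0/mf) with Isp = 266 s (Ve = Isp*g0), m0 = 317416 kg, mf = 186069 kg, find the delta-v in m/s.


Ve = 266 * 9.81 = 2609.46 m/s
dV = 2609.46 * ln(317416/186069) = 1394 m/s

1394 m/s


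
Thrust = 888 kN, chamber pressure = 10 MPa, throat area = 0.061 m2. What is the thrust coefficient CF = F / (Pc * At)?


CF = 888000 / (10e6 * 0.061) = 1.46

1.46


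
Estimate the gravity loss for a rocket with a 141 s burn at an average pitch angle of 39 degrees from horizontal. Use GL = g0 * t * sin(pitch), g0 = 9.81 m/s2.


GL = 9.81 * 141 * sin(39 deg) = 870 m/s

870 m/s


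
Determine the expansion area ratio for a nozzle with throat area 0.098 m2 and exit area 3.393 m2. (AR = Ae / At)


AR = 3.393 / 0.098 = 34.6

34.6


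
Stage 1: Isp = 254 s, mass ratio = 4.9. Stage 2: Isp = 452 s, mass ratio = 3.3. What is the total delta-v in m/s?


dV1 = 254 * 9.81 * ln(4.9) = 3960.0 m/s
dV2 = 452 * 9.81 * ln(3.3) = 5294.0 m/s
Total dV = 3960.0 + 5294.0 = 9254.0 m/s ~ 9254 m/s

9254 m/s


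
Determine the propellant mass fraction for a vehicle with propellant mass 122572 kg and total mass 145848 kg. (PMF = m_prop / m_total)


PMF = 122572 / 145848 = 0.84

0.84


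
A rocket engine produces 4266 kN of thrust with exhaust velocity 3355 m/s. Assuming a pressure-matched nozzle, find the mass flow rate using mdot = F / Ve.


mdot = F / Ve = 4266000 / 3355 = 1271.5 kg/s

1271.5 kg/s


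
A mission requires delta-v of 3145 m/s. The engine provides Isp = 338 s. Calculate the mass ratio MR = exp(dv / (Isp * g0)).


Ve = 338 * 9.81 = 3315.78 m/s
MR = exp(3145 / 3315.78) = 2.582

2.582


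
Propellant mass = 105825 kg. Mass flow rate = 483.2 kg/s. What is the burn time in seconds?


tb = 105825 / 483.2 = 219.0 s

219.0 s


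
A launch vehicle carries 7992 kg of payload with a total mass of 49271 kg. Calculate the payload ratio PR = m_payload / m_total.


PR = 7992 / 49271 = 0.1622

0.1622


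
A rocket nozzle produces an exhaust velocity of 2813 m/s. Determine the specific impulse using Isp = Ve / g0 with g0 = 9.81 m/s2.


Isp = Ve / g0 = 2813 / 9.81 = 286.7 s

286.7 s


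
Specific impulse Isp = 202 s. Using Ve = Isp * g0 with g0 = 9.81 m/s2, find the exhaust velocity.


Ve = Isp * g0 = 202 * 9.81 = 1981.6 m/s

1981.6 m/s


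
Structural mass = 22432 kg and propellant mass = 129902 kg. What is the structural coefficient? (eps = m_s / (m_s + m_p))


eps = 22432 / (22432 + 129902) = 0.1473

0.1473


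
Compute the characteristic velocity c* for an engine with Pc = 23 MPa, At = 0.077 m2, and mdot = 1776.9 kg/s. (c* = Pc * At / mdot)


c* = 23e6 * 0.077 / 1776.9 = 997 m/s

997 m/s


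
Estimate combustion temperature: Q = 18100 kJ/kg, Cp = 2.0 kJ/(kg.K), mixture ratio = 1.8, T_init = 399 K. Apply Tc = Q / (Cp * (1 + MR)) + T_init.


Tc = 18100 / (2.0 * (1 + 1.8)) + 399 = 3631 K

3631 K


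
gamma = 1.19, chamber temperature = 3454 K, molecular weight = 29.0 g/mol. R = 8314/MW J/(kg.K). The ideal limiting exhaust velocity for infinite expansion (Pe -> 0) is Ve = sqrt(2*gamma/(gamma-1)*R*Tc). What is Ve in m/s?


R = 8314 / 29.0 = 286.69 J/(kg.K)
Ve = sqrt(2 * 1.19 / (1.19 - 1) * 286.69 * 3454) = 3522 m/s

3522 m/s


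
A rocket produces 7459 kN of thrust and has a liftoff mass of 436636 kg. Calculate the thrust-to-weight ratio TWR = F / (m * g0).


TWR = 7459000 / (436636 * 9.81) = 1.74

1.74


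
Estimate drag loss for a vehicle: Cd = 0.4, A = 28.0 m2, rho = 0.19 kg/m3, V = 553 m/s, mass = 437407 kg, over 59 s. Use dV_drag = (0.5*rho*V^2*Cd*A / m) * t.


D = 0.5 * 0.19 * 553^2 * 0.4 * 28.0 = 325380.78 N
a = 325380.78 / 437407 = 0.7439 m/s2
dV = 0.7439 * 59 = 43.9 m/s

43.9 m/s


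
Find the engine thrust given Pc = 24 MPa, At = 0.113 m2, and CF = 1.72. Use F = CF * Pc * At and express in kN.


F = 1.72 * 24e6 * 0.113 = 4.6646e+06 N = 4664.6 kN

4664.6 kN


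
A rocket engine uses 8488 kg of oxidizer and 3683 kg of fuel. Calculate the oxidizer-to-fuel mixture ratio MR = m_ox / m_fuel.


MR = 8488 / 3683 = 2.3

2.3


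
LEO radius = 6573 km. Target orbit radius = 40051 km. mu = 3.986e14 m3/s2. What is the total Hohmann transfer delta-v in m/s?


V1 = sqrt(mu/r1) = 7787.3 m/s
dV1 = V1*(sqrt(2*r2/(r1+r2)) - 1) = 2419.83 m/s
V2 = sqrt(mu/r2) = 3154.73 m/s
dV2 = V2*(1 - sqrt(2*r1/(r1+r2))) = 1479.58 m/s
Total dV = 3899 m/s

3899 m/s


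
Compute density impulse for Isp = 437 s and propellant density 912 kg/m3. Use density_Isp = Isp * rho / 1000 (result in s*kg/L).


rho*Isp = 437 * 912 / 1000 = 399 s*kg/L

399 s*kg/L


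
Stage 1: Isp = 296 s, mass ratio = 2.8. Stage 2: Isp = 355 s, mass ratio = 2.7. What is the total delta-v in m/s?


dV1 = 296 * 9.81 * ln(2.8) = 2989.8 m/s
dV2 = 355 * 9.81 * ln(2.7) = 3459.0 m/s
Total dV = 2989.8 + 3459.0 = 6448.8 m/s ~ 6449 m/s

6449 m/s


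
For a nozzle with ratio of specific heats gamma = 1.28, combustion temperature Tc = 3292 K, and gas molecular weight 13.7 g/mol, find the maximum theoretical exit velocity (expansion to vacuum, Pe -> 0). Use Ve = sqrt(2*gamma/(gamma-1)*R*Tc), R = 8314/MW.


R = 8314 / 13.7 = 606.86 J/(kg.K)
Ve = sqrt(2 * 1.28 / (1.28 - 1) * 606.86 * 3292) = 4274 m/s

4274 m/s


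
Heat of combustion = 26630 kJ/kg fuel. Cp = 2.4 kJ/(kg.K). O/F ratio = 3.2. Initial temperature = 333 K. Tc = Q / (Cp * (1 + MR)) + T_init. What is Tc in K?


Tc = 26630 / (2.4 * (1 + 3.2)) + 333 = 2975 K

2975 K


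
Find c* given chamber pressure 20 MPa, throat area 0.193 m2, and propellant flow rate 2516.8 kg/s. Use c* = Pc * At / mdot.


c* = 20e6 * 0.193 / 2516.8 = 1534 m/s

1534 m/s


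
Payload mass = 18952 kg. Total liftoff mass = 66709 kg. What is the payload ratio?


PR = 18952 / 66709 = 0.2841

0.2841


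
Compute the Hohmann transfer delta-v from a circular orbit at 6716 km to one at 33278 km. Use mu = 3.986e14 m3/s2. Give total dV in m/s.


V1 = sqrt(mu/r1) = 7703.95 m/s
dV1 = V1*(sqrt(2*r2/(r1+r2)) - 1) = 2234.29 m/s
V2 = sqrt(mu/r2) = 3460.91 m/s
dV2 = V2*(1 - sqrt(2*r1/(r1+r2))) = 1455.22 m/s
Total dV = 3690 m/s

3690 m/s


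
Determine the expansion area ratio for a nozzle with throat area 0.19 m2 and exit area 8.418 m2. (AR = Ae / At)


AR = 8.418 / 0.19 = 44.3

44.3


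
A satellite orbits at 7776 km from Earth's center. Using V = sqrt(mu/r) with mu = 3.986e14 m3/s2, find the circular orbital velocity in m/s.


V = sqrt(3.986e14 / 7776000) = 7160 m/s

7160 m/s


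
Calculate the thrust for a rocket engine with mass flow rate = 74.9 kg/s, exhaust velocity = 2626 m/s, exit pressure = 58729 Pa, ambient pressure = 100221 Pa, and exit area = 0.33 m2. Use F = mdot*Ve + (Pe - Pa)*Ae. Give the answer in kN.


F = 74.9 * 2626 + (58729 - 100221) * 0.33 = 182995.0 N = 183.0 kN

183.0 kN


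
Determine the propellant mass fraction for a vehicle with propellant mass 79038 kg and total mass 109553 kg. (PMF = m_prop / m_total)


PMF = 79038 / 109553 = 0.721

0.721


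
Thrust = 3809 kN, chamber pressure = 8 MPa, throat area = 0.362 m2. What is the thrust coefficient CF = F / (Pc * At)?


CF = 3809000 / (8e6 * 0.362) = 1.32

1.32


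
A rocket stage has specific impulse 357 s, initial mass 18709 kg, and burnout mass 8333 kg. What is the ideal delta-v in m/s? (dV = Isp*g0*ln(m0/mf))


Ve = 357 * 9.81 = 3502.17 m/s
dV = 3502.17 * ln(18709/8333) = 2832 m/s

2832 m/s


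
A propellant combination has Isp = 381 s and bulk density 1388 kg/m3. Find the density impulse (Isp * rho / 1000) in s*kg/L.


rho*Isp = 381 * 1388 / 1000 = 529 s*kg/L

529 s*kg/L


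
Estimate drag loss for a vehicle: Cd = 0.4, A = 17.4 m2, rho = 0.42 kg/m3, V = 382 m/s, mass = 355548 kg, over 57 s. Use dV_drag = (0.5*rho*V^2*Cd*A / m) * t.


D = 0.5 * 0.42 * 382^2 * 0.4 * 17.4 = 213282.52 N
a = 213282.52 / 355548 = 0.5999 m/s2
dV = 0.5999 * 57 = 34.2 m/s

34.2 m/s


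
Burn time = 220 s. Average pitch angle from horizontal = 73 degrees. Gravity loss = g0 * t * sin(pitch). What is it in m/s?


GL = 9.81 * 220 * sin(73 deg) = 2064 m/s

2064 m/s


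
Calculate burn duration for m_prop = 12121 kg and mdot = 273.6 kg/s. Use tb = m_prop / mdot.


tb = 12121 / 273.6 = 44.3 s

44.3 s


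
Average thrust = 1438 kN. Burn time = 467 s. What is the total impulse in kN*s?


It = 1438 * 467 = 671546 kN*s

671546 kN*s


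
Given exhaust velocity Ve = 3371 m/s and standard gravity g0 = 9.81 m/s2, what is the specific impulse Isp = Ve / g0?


Isp = Ve / g0 = 3371 / 9.81 = 343.6 s

343.6 s


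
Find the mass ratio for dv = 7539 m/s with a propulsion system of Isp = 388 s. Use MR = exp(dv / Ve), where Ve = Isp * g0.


Ve = 388 * 9.81 = 3806.28 m/s
MR = exp(7539 / 3806.28) = 7.248

7.248


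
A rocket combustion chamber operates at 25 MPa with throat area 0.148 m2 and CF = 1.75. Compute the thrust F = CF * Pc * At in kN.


F = 1.75 * 25e6 * 0.148 = 6.4750e+06 N = 6475.0 kN

6475.0 kN


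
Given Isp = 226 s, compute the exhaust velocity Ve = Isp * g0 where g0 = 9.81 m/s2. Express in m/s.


Ve = Isp * g0 = 226 * 9.81 = 2217.1 m/s

2217.1 m/s


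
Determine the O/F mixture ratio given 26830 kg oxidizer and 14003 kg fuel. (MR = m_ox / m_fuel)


MR = 26830 / 14003 = 1.92

1.92


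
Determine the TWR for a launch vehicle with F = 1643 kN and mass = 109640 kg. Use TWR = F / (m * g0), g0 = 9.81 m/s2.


TWR = 1643000 / (109640 * 9.81) = 1.53

1.53


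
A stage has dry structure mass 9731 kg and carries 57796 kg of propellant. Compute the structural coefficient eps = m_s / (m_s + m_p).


eps = 9731 / (9731 + 57796) = 0.1441

0.1441


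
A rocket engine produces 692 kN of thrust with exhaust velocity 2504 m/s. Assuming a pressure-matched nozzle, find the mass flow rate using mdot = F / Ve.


mdot = F / Ve = 692000 / 2504 = 276.4 kg/s

276.4 kg/s


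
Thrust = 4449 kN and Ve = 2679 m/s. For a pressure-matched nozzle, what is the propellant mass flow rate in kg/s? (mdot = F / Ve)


mdot = F / Ve = 4449000 / 2679 = 1660.7 kg/s

1660.7 kg/s


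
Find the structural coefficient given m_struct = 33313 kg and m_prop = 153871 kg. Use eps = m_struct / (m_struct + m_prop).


eps = 33313 / (33313 + 153871) = 0.178

0.178


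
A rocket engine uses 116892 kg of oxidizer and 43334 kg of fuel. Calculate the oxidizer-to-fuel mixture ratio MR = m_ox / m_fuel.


MR = 116892 / 43334 = 2.7

2.7


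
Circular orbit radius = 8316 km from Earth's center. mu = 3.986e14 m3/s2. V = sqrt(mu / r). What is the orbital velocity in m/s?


V = sqrt(3.986e14 / 8316000) = 6923 m/s

6923 m/s


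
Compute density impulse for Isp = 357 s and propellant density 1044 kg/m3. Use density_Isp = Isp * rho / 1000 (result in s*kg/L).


rho*Isp = 357 * 1044 / 1000 = 373 s*kg/L

373 s*kg/L


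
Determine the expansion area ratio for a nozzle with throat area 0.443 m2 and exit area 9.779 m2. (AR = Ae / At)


AR = 9.779 / 0.443 = 22.1

22.1


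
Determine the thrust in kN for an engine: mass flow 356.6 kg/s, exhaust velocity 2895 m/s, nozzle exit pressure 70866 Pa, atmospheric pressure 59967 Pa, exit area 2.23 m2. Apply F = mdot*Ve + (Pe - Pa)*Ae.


F = 356.6 * 2895 + (70866 - 59967) * 2.23 = 1.0567e+06 N = 1056.7 kN

1056.7 kN


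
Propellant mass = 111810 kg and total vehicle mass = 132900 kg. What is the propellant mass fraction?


PMF = 111810 / 132900 = 0.841

0.841


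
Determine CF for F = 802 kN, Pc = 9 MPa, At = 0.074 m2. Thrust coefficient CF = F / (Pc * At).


CF = 802000 / (9e6 * 0.074) = 1.2

1.2


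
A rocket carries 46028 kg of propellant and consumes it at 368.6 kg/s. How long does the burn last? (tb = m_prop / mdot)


tb = 46028 / 368.6 = 124.9 s

124.9 s


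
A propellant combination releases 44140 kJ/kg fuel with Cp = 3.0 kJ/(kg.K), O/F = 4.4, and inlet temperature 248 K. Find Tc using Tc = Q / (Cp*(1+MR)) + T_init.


Tc = 44140 / (3.0 * (1 + 4.4)) + 248 = 2973 K

2973 K


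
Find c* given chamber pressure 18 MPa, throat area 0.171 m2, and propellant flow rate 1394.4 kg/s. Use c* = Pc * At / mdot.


c* = 18e6 * 0.171 / 1394.4 = 2207 m/s

2207 m/s


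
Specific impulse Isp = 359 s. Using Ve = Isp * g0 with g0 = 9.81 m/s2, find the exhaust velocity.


Ve = Isp * g0 = 359 * 9.81 = 3521.8 m/s

3521.8 m/s


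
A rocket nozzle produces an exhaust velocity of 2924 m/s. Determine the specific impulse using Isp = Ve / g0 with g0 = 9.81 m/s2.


Isp = Ve / g0 = 2924 / 9.81 = 298.1 s

298.1 s


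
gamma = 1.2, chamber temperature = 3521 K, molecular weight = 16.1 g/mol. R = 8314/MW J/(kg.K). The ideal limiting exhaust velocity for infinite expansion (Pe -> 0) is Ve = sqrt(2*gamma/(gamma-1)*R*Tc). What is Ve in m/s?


R = 8314 / 16.1 = 516.4 J/(kg.K)
Ve = sqrt(2 * 1.2 / (1.2 - 1) * 516.4 * 3521) = 4671 m/s

4671 m/s


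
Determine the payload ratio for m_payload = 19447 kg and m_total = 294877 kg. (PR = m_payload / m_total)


PR = 19447 / 294877 = 0.0659

0.0659


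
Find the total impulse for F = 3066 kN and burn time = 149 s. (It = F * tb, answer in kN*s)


It = 3066 * 149 = 456834 kN*s

456834 kN*s


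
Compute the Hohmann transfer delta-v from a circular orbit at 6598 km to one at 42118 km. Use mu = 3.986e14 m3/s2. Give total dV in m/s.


V1 = sqrt(mu/r1) = 7772.53 m/s
dV1 = V1*(sqrt(2*r2/(r1+r2)) - 1) = 2448.05 m/s
V2 = sqrt(mu/r2) = 3076.34 m/s
dV2 = V2*(1 - sqrt(2*r1/(r1+r2))) = 1475.24 m/s
Total dV = 3923 m/s

3923 m/s


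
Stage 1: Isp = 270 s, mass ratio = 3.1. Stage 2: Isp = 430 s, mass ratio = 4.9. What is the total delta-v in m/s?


dV1 = 270 * 9.81 * ln(3.1) = 2996.7 m/s
dV2 = 430 * 9.81 * ln(4.9) = 6703.9 m/s
Total dV = 2996.7 + 6703.9 = 9700.6 m/s ~ 9701 m/s

9701 m/s


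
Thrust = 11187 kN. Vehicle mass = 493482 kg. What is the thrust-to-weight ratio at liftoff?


TWR = 11187000 / (493482 * 9.81) = 2.31

2.31


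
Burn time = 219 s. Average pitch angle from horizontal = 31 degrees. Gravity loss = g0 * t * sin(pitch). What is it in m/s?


GL = 9.81 * 219 * sin(31 deg) = 1107 m/s

1107 m/s


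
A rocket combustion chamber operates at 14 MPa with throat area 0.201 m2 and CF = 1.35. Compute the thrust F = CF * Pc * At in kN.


F = 1.35 * 14e6 * 0.201 = 3.7989e+06 N = 3798.9 kN

3798.9 kN


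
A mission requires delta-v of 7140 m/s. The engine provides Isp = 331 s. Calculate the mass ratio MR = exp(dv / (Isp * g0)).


Ve = 331 * 9.81 = 3247.11 m/s
MR = exp(7140 / 3247.11) = 9.015

9.015


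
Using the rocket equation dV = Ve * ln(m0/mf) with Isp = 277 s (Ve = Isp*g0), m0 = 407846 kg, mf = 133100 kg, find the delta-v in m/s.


Ve = 277 * 9.81 = 2717.37 m/s
dV = 2717.37 * ln(407846/133100) = 3043 m/s

3043 m/s


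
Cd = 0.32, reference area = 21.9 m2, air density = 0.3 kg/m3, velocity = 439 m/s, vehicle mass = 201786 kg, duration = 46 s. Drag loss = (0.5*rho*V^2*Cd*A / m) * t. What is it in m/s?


D = 0.5 * 0.3 * 439^2 * 0.32 * 21.9 = 202588.32 N
a = 202588.32 / 201786 = 1.004 m/s2
dV = 1.004 * 46 = 46.2 m/s

46.2 m/s


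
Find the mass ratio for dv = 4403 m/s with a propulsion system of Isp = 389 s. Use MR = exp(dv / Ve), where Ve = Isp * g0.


Ve = 389 * 9.81 = 3816.09 m/s
MR = exp(4403 / 3816.09) = 3.17

3.17


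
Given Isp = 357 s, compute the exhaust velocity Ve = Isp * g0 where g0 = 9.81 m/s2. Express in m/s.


Ve = Isp * g0 = 357 * 9.81 = 3502.2 m/s

3502.2 m/s


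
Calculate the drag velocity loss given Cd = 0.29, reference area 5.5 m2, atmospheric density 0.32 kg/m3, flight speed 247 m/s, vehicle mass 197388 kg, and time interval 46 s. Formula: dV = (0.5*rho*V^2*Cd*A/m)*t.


D = 0.5 * 0.32 * 247^2 * 0.29 * 5.5 = 15569.5 N
a = 15569.5 / 197388 = 0.0789 m/s2
dV = 0.0789 * 46 = 3.6 m/s

3.6 m/s


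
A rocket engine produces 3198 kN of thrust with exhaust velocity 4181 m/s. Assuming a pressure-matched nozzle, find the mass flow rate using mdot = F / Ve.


mdot = F / Ve = 3198000 / 4181 = 764.9 kg/s

764.9 kg/s


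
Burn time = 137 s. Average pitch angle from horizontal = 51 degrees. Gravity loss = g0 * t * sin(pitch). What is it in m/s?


GL = 9.81 * 137 * sin(51 deg) = 1044 m/s

1044 m/s


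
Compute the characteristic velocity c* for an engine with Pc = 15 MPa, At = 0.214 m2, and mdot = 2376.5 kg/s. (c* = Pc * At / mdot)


c* = 15e6 * 0.214 / 2376.5 = 1351 m/s

1351 m/s


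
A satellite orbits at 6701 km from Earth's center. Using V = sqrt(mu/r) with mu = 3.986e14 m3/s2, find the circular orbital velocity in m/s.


V = sqrt(3.986e14 / 6701000) = 7713 m/s

7713 m/s


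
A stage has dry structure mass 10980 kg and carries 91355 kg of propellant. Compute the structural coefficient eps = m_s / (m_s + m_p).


eps = 10980 / (10980 + 91355) = 0.1073

0.1073


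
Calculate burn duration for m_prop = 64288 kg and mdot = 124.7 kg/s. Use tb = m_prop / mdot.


tb = 64288 / 124.7 = 515.5 s

515.5 s


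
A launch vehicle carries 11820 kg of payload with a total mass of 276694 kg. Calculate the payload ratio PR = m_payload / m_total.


PR = 11820 / 276694 = 0.0427

0.0427


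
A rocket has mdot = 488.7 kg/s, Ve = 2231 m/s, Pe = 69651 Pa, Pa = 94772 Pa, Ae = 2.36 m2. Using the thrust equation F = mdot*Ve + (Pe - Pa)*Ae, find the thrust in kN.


F = 488.7 * 2231 + (69651 - 94772) * 2.36 = 1.0310e+06 N = 1031.0 kN

1031.0 kN


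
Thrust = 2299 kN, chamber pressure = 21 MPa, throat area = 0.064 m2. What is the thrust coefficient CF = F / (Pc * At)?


CF = 2299000 / (21e6 * 0.064) = 1.71

1.71


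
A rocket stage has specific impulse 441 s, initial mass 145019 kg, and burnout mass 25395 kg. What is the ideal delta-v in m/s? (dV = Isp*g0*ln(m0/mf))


Ve = 441 * 9.81 = 4326.21 m/s
dV = 4326.21 * ln(145019/25395) = 7538 m/s

7538 m/s


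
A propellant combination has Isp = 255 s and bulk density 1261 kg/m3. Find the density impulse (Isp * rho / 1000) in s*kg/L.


rho*Isp = 255 * 1261 / 1000 = 322 s*kg/L

322 s*kg/L


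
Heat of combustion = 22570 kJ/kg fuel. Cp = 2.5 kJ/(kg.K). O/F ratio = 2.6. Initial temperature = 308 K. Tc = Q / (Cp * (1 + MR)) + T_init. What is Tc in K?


Tc = 22570 / (2.5 * (1 + 2.6)) + 308 = 2816 K

2816 K


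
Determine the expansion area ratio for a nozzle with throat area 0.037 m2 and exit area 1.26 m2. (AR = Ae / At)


AR = 1.26 / 0.037 = 34.1

34.1


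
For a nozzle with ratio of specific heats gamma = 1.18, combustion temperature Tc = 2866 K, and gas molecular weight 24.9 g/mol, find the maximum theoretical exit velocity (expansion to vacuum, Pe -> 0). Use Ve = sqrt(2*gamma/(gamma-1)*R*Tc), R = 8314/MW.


R = 8314 / 24.9 = 333.9 J/(kg.K)
Ve = sqrt(2 * 1.18 / (1.18 - 1) * 333.9 * 2866) = 3542 m/s

3542 m/s


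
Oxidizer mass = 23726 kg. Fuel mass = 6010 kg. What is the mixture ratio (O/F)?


MR = 23726 / 6010 = 3.95

3.95


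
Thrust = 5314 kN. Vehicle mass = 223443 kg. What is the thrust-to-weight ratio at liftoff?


TWR = 5314000 / (223443 * 9.81) = 2.42

2.42


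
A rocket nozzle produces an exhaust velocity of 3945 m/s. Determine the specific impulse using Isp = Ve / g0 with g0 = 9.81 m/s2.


Isp = Ve / g0 = 3945 / 9.81 = 402.1 s

402.1 s


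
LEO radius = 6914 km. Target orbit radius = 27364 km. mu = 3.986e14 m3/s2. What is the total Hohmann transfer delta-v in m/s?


V1 = sqrt(mu/r1) = 7592.83 m/s
dV1 = V1*(sqrt(2*r2/(r1+r2)) - 1) = 2001.19 m/s
V2 = sqrt(mu/r2) = 3816.62 m/s
dV2 = V2*(1 - sqrt(2*r1/(r1+r2))) = 1392.52 m/s
Total dV = 3394 m/s

3394 m/s


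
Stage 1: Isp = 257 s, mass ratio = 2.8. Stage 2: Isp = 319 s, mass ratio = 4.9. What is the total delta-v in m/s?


dV1 = 257 * 9.81 * ln(2.8) = 2595.8 m/s
dV2 = 319 * 9.81 * ln(4.9) = 4973.3 m/s
Total dV = 2595.8 + 4973.3 = 7569.1 m/s ~ 7569 m/s

7569 m/s


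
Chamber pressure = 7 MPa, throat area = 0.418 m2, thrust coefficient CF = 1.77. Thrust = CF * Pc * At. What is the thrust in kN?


F = 1.77 * 7e6 * 0.418 = 5.1790e+06 N = 5179.0 kN

5179.0 kN


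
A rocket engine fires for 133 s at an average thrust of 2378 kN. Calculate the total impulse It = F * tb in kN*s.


It = 2378 * 133 = 316274 kN*s

316274 kN*s


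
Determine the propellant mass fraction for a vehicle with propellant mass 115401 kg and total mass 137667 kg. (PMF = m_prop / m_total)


PMF = 115401 / 137667 = 0.838

0.838


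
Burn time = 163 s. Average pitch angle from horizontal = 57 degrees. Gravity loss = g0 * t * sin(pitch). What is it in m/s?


GL = 9.81 * 163 * sin(57 deg) = 1341 m/s

1341 m/s


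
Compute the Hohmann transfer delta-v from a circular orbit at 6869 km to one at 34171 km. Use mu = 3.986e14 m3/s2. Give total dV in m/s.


V1 = sqrt(mu/r1) = 7617.67 m/s
dV1 = V1*(sqrt(2*r2/(r1+r2)) - 1) = 2212.53 m/s
V2 = sqrt(mu/r2) = 3415.39 m/s
dV2 = V2*(1 - sqrt(2*r1/(r1+r2))) = 1439.34 m/s
Total dV = 3652 m/s

3652 m/s


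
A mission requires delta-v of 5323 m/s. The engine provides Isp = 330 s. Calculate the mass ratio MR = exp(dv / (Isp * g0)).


Ve = 330 * 9.81 = 3237.3 m/s
MR = exp(5323 / 3237.3) = 5.177

5.177
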